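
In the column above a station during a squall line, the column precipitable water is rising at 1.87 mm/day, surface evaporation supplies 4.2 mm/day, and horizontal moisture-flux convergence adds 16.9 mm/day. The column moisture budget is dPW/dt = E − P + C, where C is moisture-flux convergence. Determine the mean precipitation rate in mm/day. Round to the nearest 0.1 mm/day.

dPW/dt = +1.87 mm/day.
P = E + C − dPW/dt = 4.2 + (16.9) − (+1.87) = 19.2 mm/day.

P ≈ 19.2 mm/day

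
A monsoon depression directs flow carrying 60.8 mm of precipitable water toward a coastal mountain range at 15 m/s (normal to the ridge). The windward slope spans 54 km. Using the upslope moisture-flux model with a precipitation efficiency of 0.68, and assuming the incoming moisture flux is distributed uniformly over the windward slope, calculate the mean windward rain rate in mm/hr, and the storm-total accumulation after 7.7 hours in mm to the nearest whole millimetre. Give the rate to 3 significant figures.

Incoming column moisture flux per unit ridge length: F = V × PW = 15 × 60.8 = 912 mm·m/s.
Spread over the 54 km slope with efficiency ε = 0.68: R = ε·F/W = 0.68 × 912 / 54000 m = 1.148e-02 mm/s.
R = 1.148e-02 × 3600 = 41.3 mm/hr.
Over 7.7 h: total = 41.3 × 7.7 = 318.01 ≈ 318 mm.

R ≈ 41.3 mm/hr; total ≈ 318 mm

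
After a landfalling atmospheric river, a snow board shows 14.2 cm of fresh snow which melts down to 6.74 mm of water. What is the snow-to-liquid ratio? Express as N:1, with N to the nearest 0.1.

Ratio = snow depth / SWE = 142 mm / 6.74 mm = 21.1, i.e. 21.1:1.

ratio ≈ 21.1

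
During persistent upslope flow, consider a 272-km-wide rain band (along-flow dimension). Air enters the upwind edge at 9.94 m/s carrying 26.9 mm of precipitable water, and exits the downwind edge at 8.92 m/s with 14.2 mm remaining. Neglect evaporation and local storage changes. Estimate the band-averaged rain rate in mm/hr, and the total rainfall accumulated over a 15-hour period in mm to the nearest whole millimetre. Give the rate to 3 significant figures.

R ≈ 1.86 mm/hr; total ≈ 28 mm

Column moisture flux per unit crosswind length is F = V × PW.
Inflow: F_in = 9.94 × 26.9 = 267.386 mm·m/s
Outflow: F_out = 8.92 × 14.2 = 126.664 mm·m/s
Steady-state rate R = (F_in − F_out)/L = (267.386 − 126.664) / 272000 m = 5.174e-04 mm/s.
R = 5.174e-04 × 3600 = 1.86 mm/hr.
Over 15 h: total = 1.86 × 15 = 27.9 ≈ 28 mm.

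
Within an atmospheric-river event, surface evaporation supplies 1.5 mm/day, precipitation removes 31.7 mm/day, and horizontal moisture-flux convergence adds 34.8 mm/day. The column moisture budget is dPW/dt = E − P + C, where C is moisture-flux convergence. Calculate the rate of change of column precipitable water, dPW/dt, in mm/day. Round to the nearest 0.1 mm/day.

dPW/dt ≈ 4.6 mm/day

dPW/dt = E − P + C = 1.5 − 31.7 + (34.8) = 4.6 mm/day.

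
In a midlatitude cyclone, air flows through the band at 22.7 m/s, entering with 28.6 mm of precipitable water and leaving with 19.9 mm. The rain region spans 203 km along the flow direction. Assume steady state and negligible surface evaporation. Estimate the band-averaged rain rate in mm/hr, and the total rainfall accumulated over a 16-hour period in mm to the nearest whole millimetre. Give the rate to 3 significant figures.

Column moisture flux per unit crosswind length is F = V × PW.
Inflow: F_in = 22.7 × 28.6 = 649.22 mm·m/s
Outflow: F_out = 22.7 × 19.9 = 451.73 mm·m/s
Steady-state rate R = (F_in − F_out)/L = (649.22 − 451.73) / 203000 m = 9.729e-04 mm/s.
R = 9.729e-04 × 3600 = 3.50 mm/hr.
Over 16 h: total = 3.50 × 16 = 56 mm.

R ≈ 3.50 mm/hr; total ≈ 56 mm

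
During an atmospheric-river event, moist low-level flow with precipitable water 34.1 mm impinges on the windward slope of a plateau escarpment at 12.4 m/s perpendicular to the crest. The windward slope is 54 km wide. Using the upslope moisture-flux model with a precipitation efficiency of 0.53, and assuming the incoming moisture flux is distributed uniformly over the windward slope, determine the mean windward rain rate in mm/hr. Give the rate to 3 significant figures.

Incoming column moisture flux per unit ridge length: F = V × PW = 12.4 × 34.1 = 422.84 mm·m/s.
Spread over the 54 km slope with efficiency ε = 0.53: R = ε·F/W = 0.53 × 422.84 / 54000 m = 4.150e-03 mm/s.
R = 4.150e-03 × 3600 = 14.9 mm/hr.

R ≈ 14.9 mm/hr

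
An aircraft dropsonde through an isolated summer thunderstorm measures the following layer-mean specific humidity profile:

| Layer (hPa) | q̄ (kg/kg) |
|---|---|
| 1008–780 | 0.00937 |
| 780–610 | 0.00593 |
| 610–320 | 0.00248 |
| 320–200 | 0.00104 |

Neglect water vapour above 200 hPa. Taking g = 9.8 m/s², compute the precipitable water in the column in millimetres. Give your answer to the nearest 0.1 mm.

PW ≈ 40.7 mm

Precipitable water is the column-integrated vapour mass per unit area: PW = (1/g) Σ q̄ Δp, with q in kg/kg and Δp in Pa (1 kg/m² of water = 1 mm).
Layer 1008–780 hPa: Δp = 228 hPa = 22800 Pa, q̄ = 0.00937 kg/kg → 0.00937 × 22800 / 9.8 = 21.80 mm
Layer 780–610 hPa: Δp = 170 hPa = 17000 Pa, q̄ = 0.00593 kg/kg → 0.00593 × 17000 / 9.8 = 10.29 mm
Layer 610–320 hPa: Δp = 290 hPa = 29000 Pa, q̄ = 0.00248 kg/kg → 0.00248 × 29000 / 9.8 = 7.34 mm
Layer 320–200 hPa: Δp = 120 hPa = 12000 Pa, q̄ = 0.00104 kg/kg → 0.00104 × 12000 / 9.8 = 1.27 mm
PW = 21.80 + 10.29 + 7.34 + 1.27 = 40.70 ≈ 40.7 mm.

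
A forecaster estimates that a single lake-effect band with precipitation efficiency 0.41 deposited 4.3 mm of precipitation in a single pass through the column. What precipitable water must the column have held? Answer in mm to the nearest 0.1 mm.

PW ≈ 10.5 mm

PW = precipitation / ε = 4.3 / 0.41 = 10.5 mm.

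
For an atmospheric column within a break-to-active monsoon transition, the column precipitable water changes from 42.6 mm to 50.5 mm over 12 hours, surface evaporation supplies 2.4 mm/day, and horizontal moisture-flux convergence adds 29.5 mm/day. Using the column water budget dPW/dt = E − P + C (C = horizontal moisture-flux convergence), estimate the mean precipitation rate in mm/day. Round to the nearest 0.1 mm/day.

P ≈ 16.1 mm/day

dPW/dt = (50.5 − 42.6) mm / (12/24 day) = +15.800 mm/day.
P = E + C − dPW/dt = 2.4 + (29.5) − (+15.800) = 16.1 mm/day.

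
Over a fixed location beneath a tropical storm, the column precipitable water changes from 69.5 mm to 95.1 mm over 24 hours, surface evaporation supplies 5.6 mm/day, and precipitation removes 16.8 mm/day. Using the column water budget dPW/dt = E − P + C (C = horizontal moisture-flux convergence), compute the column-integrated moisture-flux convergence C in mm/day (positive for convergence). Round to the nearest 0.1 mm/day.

dPW/dt = (95.1 − 69.5) mm / (24/24 day) = +25.600 mm/day.
C = dPW/dt − E + P = (+25.600) − 5.6 + 16.8 = 36.8 mm/day.

C ≈ 36.8 mm/day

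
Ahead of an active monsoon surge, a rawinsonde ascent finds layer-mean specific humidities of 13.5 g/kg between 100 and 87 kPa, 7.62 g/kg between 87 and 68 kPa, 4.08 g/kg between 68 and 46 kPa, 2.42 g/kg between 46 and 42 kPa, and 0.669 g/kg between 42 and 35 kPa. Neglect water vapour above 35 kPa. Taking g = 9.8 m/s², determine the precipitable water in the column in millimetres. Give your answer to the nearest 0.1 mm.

PW ≈ 43.3 mm

Precipitable water is the column-integrated vapour mass per unit area: PW = (1/g) Σ q̄ Δp, with q in kg/kg and Δp in Pa (1 kg/m² of water = 1 mm).
Layer 100–87 kPa: Δp = 130 hPa = 13000 Pa, q̄ = 0.0135 kg/kg → 0.0135 × 13000 / 9.8 = 17.91 mm
Layer 87–68 kPa: Δp = 190 hPa = 19000 Pa, q̄ = 0.00762 kg/kg → 0.00762 × 19000 / 9.8 = 14.77 mm
Layer 68–46 kPa: Δp = 220 hPa = 22000 Pa, q̄ = 0.00408 kg/kg → 0.00408 × 22000 / 9.8 = 9.16 mm
Layer 46–42 kPa: Δp = 40 hPa = 4000 Pa, q̄ = 0.00242 kg/kg → 0.00242 × 4000 / 9.8 = 0.99 mm
Layer 42–35 kPa: Δp = 70 hPa = 7000 Pa, q̄ = 0.000669 kg/kg → 0.000669 × 7000 / 9.8 = 0.48 mm
PW = 17.91 + 14.77 + 9.16 + 0.99 + 0.48 = 43.31 ≈ 43.3 mm.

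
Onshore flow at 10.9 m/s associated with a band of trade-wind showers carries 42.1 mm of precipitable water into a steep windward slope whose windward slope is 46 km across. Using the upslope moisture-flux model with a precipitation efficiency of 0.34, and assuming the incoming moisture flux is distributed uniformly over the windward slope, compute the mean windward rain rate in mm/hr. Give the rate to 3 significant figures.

R ≈ 12.2 mm/hr

Incoming column moisture flux per unit ridge length: F = V × PW = 10.9 × 42.1 = 458.89 mm·m/s.
Spread over the 46 km slope with efficiency ε = 0.34: R = ε·F/W = 0.34 × 458.89 / 46000 m = 3.392e-03 mm/s.
R = 3.392e-03 × 3600 = 12.2 mm/hr.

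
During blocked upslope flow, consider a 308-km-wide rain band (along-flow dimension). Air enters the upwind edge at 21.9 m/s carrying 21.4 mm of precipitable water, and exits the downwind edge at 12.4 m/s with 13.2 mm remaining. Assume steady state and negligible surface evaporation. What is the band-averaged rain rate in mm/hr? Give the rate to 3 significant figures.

Column moisture flux per unit crosswind length is F = V × PW.
Inflow: F_in = 21.9 × 21.4 = 468.66 mm·m/s
Outflow: F_out = 12.4 × 13.2 = 163.68 mm·m/s
Steady-state rate R = (F_in − F_out)/L = (468.66 − 163.68) / 308000 m = 9.902e-04 mm/s.
R = 9.902e-04 × 3600 = 3.56 mm/hr.

R ≈ 3.56 mm/hr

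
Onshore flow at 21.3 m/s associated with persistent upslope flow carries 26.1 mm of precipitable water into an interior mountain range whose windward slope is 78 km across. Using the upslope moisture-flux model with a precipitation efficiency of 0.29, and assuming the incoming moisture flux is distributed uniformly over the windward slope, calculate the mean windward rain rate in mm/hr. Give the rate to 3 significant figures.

Incoming column moisture flux per unit ridge length: F = V × PW = 21.3 × 26.1 = 555.93 mm·m/s.
Spread over the 78 km slope with efficiency ε = 0.29: R = ε·F/W = 0.29 × 555.93 / 78000 m = 2.067e-03 mm/s.
R = 2.067e-03 × 3600 = 7.44 mm/hr.

R ≈ 7.44 mm/hr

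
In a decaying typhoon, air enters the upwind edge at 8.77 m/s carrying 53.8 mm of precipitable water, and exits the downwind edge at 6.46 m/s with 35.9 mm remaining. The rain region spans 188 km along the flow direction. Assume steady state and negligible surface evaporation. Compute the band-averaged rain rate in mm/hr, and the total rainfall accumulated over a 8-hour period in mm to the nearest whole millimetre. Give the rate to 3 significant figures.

Column moisture flux per unit crosswind length is F = V × PW.
Inflow: F_in = 8.77 × 53.8 = 471.826 mm·m/s
Outflow: F_out = 6.46 × 35.9 = 231.914 mm·m/s
Steady-state rate R = (F_in − F_out)/L = (471.826 − 231.914) / 188000 m = 1.276e-03 mm/s.
R = 1.276e-03 × 3600 = 4.59 mm/hr.
Over 8 h: total = 4.59 × 8 = 36.72 ≈ 37 mm.

R ≈ 4.59 mm/hr; total ≈ 37 mm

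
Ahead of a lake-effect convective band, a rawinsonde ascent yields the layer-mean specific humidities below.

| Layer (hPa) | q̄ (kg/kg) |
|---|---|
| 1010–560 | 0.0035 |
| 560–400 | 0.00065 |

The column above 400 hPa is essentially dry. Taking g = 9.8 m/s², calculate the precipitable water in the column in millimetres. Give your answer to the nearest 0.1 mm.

Precipitable water is the column-integrated vapour mass per unit area: PW = (1/g) Σ q̄ Δp, with q in kg/kg and Δp in Pa (1 kg/m² of water = 1 mm).
Layer 1010–560 hPa: Δp = 450 hPa = 45000 Pa, q̄ = 0.0035 kg/kg → 0.0035 × 45000 / 9.8 = 16.07 mm
Layer 560–400 hPa: Δp = 160 hPa = 16000 Pa, q̄ = 0.00065 kg/kg → 0.00065 × 16000 / 9.8 = 1.06 mm
PW = 16.07 + 1.06 = 17.13 ≈ 17.1 mm.

PW ≈ 17.1 mm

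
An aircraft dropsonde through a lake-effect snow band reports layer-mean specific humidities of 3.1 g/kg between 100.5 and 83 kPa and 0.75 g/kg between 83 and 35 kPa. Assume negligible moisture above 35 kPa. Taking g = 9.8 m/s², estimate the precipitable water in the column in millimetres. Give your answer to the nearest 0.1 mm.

Precipitable water is the column-integrated vapour mass per unit area: PW = (1/g) Σ q̄ Δp, with q in kg/kg and Δp in Pa (1 kg/m² of water = 1 mm).
Layer 100.5–83 kPa: Δp = 175 hPa = 17500 Pa, q̄ = 0.0031 kg/kg → 0.0031 × 17500 / 9.8 = 5.54 mm
Layer 83–35 kPa: Δp = 480 hPa = 48000 Pa, q̄ = 0.00075 kg/kg → 0.00075 × 48000 / 9.8 = 3.67 mm
PW = 5.54 + 3.67 = 9.21 ≈ 9.2 mm.

PW ≈ 9.2 mm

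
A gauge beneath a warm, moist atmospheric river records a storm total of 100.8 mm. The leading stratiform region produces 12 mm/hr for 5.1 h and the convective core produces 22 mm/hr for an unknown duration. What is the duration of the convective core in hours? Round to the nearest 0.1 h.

Known phases: 12 × 5.1 = 61.2 mm.
Remaining depth = 100.8 − 61.2 = 39.6 mm.
Duration = 39.6 / 22 = 1.8 h.

duration ≈ 1.8 h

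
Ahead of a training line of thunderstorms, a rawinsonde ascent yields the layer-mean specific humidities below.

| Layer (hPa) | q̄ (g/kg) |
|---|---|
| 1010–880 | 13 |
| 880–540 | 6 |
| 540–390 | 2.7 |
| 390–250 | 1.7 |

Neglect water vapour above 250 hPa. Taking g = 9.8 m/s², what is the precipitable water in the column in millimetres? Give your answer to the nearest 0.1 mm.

PW ≈ 44.6 mm

Precipitable water is the column-integrated vapour mass per unit area: PW = (1/g) Σ q̄ Δp, with q in kg/kg and Δp in Pa (1 kg/m² of water = 1 mm).
Layer 1010–880 hPa: Δp = 130 hPa = 13000 Pa, q̄ = 0.013 kg/kg → 0.013 × 13000 / 9.8 = 17.24 mm
Layer 880–540 hPa: Δp = 340 hPa = 34000 Pa, q̄ = 0.006 kg/kg → 0.006 × 34000 / 9.8 = 20.82 mm
Layer 540–390 hPa: Δp = 150 hPa = 15000 Pa, q̄ = 0.0027 kg/kg → 0.0027 × 15000 / 9.8 = 4.13 mm
Layer 390–250 hPa: Δp = 140 hPa = 14000 Pa, q̄ = 0.0017 kg/kg → 0.0017 × 14000 / 9.8 = 2.43 mm
PW = 17.24 + 20.82 + 4.13 + 2.43 = 44.62 ≈ 44.6 mm.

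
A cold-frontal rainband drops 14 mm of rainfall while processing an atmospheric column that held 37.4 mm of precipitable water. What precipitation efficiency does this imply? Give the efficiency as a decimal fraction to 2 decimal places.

ε = rainfall / PW = 14 / 37.4 = 0.37.

ε ≈ 0.37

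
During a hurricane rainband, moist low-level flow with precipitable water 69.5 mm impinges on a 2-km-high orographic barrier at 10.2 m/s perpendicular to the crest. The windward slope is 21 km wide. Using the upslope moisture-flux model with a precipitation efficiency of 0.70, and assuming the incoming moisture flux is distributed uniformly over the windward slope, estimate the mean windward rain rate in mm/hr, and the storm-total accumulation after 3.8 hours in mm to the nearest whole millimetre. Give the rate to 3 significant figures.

R ≈ 85.1 mm/hr; total ≈ 323 mm

Incoming column moisture flux per unit ridge length: F = V × PW = 10.2 × 69.5 = 708.9 mm·m/s.
Spread over the 21 km slope with efficiency ε = 0.70: R = ε·F/W = 0.70 × 708.9 / 21000 m = 2.363e-02 mm/s.
R = 2.363e-02 × 3600 = 85.1 mm/hr.
Over 3.8 h: total = 85.1 × 3.8 = 323.38 ≈ 323 mm.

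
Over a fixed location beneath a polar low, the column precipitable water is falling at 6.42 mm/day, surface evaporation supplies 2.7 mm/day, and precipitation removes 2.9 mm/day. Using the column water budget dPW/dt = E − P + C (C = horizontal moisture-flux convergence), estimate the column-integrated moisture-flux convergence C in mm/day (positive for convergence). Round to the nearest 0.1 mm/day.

C ≈ -6.2 mm/day

dPW/dt = -6.42 mm/day.
C = dPW/dt − E + P = (-6.42) − 2.7 + 2.9 = -6.2 mm/day.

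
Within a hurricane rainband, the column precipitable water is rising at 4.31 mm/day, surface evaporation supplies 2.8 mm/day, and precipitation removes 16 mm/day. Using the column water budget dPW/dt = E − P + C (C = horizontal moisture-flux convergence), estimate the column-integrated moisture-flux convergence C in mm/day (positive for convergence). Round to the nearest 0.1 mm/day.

C ≈ 17.5 mm/day

dPW/dt = +4.31 mm/day.
C = dPW/dt − E + P = (+4.31) − 2.8 + 16 = 17.5 mm/day.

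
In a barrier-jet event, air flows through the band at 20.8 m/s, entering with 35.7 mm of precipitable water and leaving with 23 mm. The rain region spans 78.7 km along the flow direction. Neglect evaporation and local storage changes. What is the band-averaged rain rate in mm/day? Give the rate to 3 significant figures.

Column moisture flux per unit crosswind length is F = V × PW.
Inflow: F_in = 20.8 × 35.7 = 742.56 mm·m/s
Outflow: F_out = 20.8 × 23 = 478.4 mm·m/s
Steady-state rate R = (F_in − F_out)/L = (742.56 − 478.4) / 78700 m = 3.357e-03 mm/s.
R = 3.357e-03 × 3600 × 24 = 290 mm/day.

R ≈ 290 mm/day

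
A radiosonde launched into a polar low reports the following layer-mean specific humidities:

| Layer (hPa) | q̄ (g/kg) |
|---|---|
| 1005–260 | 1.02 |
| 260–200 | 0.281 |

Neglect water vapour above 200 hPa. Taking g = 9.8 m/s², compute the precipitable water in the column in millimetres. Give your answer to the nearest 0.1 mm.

Precipitable water is the column-integrated vapour mass per unit area: PW = (1/g) Σ q̄ Δp, with q in kg/kg and Δp in Pa (1 kg/m² of water = 1 mm).
Layer 1005–260 hPa: Δp = 745 hPa = 74500 Pa, q̄ = 0.00102 kg/kg → 0.00102 × 74500 / 9.8 = 7.75 mm
Layer 260–200 hPa: Δp = 60 hPa = 6000 Pa, q̄ = 0.000281 kg/kg → 0.000281 × 6000 / 9.8 = 0.17 mm
PW = 7.75 + 0.17 = 7.92 ≈ 7.9 mm.

PW ≈ 7.9 mm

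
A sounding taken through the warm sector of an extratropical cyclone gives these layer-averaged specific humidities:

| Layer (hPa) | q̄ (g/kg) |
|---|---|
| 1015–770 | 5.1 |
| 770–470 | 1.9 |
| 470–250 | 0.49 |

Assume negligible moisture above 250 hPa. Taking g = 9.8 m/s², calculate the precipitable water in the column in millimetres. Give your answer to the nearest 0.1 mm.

Precipitable water is the column-integrated vapour mass per unit area: PW = (1/g) Σ q̄ Δp, with q in kg/kg and Δp in Pa (1 kg/m² of water = 1 mm).
Layer 1015–770 hPa: Δp = 245 hPa = 24500 Pa, q̄ = 0.0051 kg/kg → 0.0051 × 24500 / 9.8 = 12.75 mm
Layer 770–470 hPa: Δp = 300 hPa = 30000 Pa, q̄ = 0.0019 kg/kg → 0.0019 × 30000 / 9.8 = 5.82 mm
Layer 470–250 hPa: Δp = 220 hPa = 22000 Pa, q̄ = 0.00049 kg/kg → 0.00049 × 22000 / 9.8 = 1.10 mm
PW = 12.75 + 5.82 + 1.10 = 19.67 ≈ 19.7 mm.

PW ≈ 19.7 mm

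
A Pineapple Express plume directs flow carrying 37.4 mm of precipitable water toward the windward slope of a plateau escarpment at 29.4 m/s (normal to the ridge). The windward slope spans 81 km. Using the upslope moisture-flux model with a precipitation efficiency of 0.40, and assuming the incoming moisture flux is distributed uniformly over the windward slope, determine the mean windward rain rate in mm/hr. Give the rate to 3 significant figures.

R ≈ 19.5 mm/hr

Incoming column moisture flux per unit ridge length: F = V × PW = 29.4 × 37.4 = 1099.56 mm·m/s.
Spread over the 81 km slope with efficiency ε = 0.40: R = ε·F/W = 0.40 × 1099.56 / 81000 m = 5.430e-03 mm/s.
R = 5.430e-03 × 3600 = 19.5 mm/hr.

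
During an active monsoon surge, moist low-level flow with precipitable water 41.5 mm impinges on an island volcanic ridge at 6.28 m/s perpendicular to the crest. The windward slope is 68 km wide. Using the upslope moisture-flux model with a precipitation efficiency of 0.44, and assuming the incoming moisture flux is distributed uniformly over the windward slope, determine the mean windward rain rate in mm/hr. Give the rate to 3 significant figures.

Incoming column moisture flux per unit ridge length: F = V × PW = 6.28 × 41.5 = 260.62 mm·m/s.
Spread over the 68 km slope with efficiency ε = 0.44: R = ε·F/W = 0.44 × 260.62 / 68000 m = 1.686e-03 mm/s.
R = 1.686e-03 × 3600 = 6.07 mm/hr.

R ≈ 6.07 mm/hr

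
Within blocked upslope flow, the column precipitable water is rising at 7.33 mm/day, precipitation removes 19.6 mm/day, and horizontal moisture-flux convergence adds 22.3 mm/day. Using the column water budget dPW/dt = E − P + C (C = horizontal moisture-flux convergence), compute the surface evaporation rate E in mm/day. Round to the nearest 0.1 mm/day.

E ≈ 4.6 mm/day

dPW/dt = +7.33 mm/day.
E = dPW/dt + P − C = (+7.33) + 19.6 − (22.3) = 4.6 mm/day.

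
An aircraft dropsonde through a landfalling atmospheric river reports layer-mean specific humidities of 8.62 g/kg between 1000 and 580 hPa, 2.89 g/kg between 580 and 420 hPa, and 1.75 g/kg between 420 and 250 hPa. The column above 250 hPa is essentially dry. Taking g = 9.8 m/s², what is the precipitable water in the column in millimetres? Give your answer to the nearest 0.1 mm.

Precipitable water is the column-integrated vapour mass per unit area: PW = (1/g) Σ q̄ Δp, with q in kg/kg and Δp in Pa (1 kg/m² of water = 1 mm).
Layer 1000–580 hPa: Δp = 420 hPa = 42000 Pa, q̄ = 0.00862 kg/kg → 0.00862 × 42000 / 9.8 = 36.94 mm
Layer 580–420 hPa: Δp = 160 hPa = 16000 Pa, q̄ = 0.00289 kg/kg → 0.00289 × 16000 / 9.8 = 4.72 mm
Layer 420–250 hPa: Δp = 170 hPa = 17000 Pa, q̄ = 0.00175 kg/kg → 0.00175 × 17000 / 9.8 = 3.04 mm
PW = 36.94 + 4.72 + 3.04 = 44.70 ≈ 44.7 mm.

PW ≈ 44.7 mm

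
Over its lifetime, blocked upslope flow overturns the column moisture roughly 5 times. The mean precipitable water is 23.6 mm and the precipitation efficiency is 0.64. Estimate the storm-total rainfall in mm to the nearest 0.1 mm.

rainfall ≈ 75.5 mm

Each cycle deposits ε × PW = 0.64 × 23.6 = 15.104 mm.
Over 5 cycles: 5 × 15.104 = 75.5 mm.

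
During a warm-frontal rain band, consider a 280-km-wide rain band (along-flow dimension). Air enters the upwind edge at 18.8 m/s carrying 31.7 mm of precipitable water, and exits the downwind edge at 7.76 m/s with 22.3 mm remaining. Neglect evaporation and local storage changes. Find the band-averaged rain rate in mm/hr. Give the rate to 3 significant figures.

R ≈ 5.44 mm/hr

Column moisture flux per unit crosswind length is F = V × PW.
Inflow: F_in = 18.8 × 31.7 = 595.96 mm·m/s
Outflow: F_out = 7.76 × 22.3 = 173.048 mm·m/s
Steady-state rate R = (F_in − F_out)/L = (595.96 − 173.048) / 280000 m = 1.510e-03 mm/s.
R = 1.510e-03 × 3600 = 5.44 mm/hr.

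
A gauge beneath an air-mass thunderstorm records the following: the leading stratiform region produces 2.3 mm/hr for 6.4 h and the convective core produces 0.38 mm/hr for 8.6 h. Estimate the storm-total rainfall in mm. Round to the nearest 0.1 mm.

Total = Σ Rᵢ Δtᵢ = 2.3 × 6.4 + 0.38 × 8.6
      = 14.72 + 3.268 = 18.0 mm.

total ≈ 18.0 mm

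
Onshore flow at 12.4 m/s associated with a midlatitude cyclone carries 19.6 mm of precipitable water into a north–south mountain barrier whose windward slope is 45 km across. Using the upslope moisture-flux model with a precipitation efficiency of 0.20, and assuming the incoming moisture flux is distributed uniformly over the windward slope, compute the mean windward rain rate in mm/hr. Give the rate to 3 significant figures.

Incoming column moisture flux per unit ridge length: F = V × PW = 12.4 × 19.6 = 243.04 mm·m/s.
Spread over the 45 km slope with efficiency ε = 0.20: R = ε·F/W = 0.20 × 243.04 / 45000 m = 1.080e-03 mm/s.
R = 1.080e-03 × 3600 = 3.89 mm/hr.

R ≈ 3.89 mm/hr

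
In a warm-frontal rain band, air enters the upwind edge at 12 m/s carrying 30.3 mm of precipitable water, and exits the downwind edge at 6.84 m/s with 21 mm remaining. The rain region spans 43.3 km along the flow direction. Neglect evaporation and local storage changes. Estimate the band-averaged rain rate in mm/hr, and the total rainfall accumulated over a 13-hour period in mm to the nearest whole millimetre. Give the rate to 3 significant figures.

Column moisture flux per unit crosswind length is F = V × PW.
Inflow: F_in = 12 × 30.3 = 363.6 mm·m/s
Outflow: F_out = 6.84 × 21 = 143.64 mm·m/s
Steady-state rate R = (F_in − F_out)/L = (363.6 − 143.64) / 43300 m = 5.080e-03 mm/s.
R = 5.080e-03 × 3600 = 18.3 mm/hr.
Over 13 h: total = 18.3 × 13 = 237.9 ≈ 238 mm.

R ≈ 18.3 mm/hr; total ≈ 238 mm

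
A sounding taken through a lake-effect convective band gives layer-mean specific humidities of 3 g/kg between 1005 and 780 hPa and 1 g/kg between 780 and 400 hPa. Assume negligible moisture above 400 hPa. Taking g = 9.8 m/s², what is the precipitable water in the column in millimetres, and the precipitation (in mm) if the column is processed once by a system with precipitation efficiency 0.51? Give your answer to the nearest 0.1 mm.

Precipitable water is the column-integrated vapour mass per unit area: PW = (1/g) Σ q̄ Δp, with q in kg/kg and Δp in Pa (1 kg/m² of water = 1 mm).
Layer 1005–780 hPa: Δp = 225 hPa = 22500 Pa, q̄ = 0.003 kg/kg → 0.003 × 22500 / 9.8 = 6.89 mm
Layer 780–400 hPa: Δp = 380 hPa = 38000 Pa, q̄ = 0.001 kg/kg → 0.001 × 38000 / 9.8 = 3.88 mm
PW = 6.89 + 3.88 = 10.77 ≈ 10.8 mm.
Precipitation = ε × PW = 0.51 × 10.8 = 5.5 mm.

PW ≈ 10.8 mm; precipitation ≈ 5.5 mm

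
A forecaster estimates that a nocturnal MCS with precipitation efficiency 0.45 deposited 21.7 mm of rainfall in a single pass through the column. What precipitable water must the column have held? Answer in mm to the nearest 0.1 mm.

PW ≈ 48.2 mm

PW = rainfall / ε = 21.7 / 0.45 = 48.2 mm.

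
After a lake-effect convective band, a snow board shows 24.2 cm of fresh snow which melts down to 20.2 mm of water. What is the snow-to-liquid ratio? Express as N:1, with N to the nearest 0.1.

Ratio = snow depth / SWE = 242 mm / 20.2 mm = 12.0, i.e. 12.0:1.

ratio ≈ 12.0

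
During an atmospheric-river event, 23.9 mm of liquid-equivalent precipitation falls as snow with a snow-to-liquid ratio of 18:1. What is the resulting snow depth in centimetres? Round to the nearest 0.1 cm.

snow depth ≈ 43.0 cm

Snow depth = liquid × ratio = 23.9 mm × 18 = 430.2 mm = 43.0 cm.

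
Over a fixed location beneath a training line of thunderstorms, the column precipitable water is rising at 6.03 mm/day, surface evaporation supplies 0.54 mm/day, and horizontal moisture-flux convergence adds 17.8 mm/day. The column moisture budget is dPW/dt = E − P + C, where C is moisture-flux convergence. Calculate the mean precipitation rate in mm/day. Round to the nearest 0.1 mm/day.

P ≈ 12.3 mm/day

dPW/dt = +6.03 mm/day.
P = E + C − dPW/dt = 0.54 + (17.8) − (+6.03) = 12.3 mm/day.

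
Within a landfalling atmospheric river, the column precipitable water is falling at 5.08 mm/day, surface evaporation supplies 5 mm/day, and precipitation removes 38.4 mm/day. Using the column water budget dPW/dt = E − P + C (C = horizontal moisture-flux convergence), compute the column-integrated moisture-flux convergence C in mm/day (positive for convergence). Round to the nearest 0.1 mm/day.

dPW/dt = -5.08 mm/day.
C = dPW/dt − E + P = (-5.08) − 5 + 38.4 = 28.3 mm/day.

C ≈ 28.3 mm/day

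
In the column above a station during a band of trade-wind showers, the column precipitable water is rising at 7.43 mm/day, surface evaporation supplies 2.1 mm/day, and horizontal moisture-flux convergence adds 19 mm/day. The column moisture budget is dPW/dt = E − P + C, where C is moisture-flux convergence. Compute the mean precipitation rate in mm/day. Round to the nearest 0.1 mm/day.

dPW/dt = +7.43 mm/day.
P = E + C − dPW/dt = 2.1 + (19) − (+7.43) = 13.7 mm/day.

P ≈ 13.7 mm/day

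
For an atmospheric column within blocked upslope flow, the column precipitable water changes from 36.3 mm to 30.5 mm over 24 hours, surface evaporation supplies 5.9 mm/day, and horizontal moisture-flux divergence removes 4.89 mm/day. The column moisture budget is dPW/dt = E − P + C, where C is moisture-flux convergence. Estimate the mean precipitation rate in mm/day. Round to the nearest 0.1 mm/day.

dPW/dt = (30.5 − 36.3) mm / (24/24 day) = -5.800 mm/day.
P = E + C − dPW/dt = 5.9 + (-4.89) − (-5.800) = 6.8 mm/day.

P ≈ 6.8 mm/day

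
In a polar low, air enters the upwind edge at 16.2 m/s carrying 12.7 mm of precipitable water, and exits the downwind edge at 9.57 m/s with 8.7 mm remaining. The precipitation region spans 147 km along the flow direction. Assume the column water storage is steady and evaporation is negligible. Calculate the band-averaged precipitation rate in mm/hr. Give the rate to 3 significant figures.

Column moisture flux per unit crosswind length is F = V × PW.
Inflow: F_in = 16.2 × 12.7 = 205.74 mm·m/s
Outflow: F_out = 9.57 × 8.7 = 83.259 mm·m/s
Steady-state rate R = (F_in − F_out)/L = (205.74 − 83.259) / 147000 m = 8.332e-04 mm/s.
R = 8.332e-04 × 3600 = 3.00 mm/hr.

R ≈ 3.00 mm/hr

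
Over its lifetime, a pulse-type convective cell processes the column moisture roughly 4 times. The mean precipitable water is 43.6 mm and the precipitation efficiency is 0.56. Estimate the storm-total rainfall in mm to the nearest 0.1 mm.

rainfall ≈ 97.7 mm

Each cycle deposits ε × PW = 0.56 × 43.6 = 24.416 mm.
Over 4 cycles: 4 × 24.416 = 97.7 mm.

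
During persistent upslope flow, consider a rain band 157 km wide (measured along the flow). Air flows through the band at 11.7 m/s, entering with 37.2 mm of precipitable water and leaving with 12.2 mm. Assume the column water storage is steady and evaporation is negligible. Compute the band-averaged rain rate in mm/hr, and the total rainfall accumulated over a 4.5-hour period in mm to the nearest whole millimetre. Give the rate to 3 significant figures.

Column moisture flux per unit crosswind length is F = V × PW.
Inflow: F_in = 11.7 × 37.2 = 435.24 mm·m/s
Outflow: F_out = 11.7 × 12.2 = 142.74 mm·m/s
Steady-state rate R = (F_in − F_out)/L = (435.24 − 142.74) / 157000 m = 1.863e-03 mm/s.
R = 1.863e-03 × 3600 = 6.71 mm/hr.
Over 4.5 h: total = 6.71 × 4.5 = 30.195 ≈ 30 mm.

R ≈ 6.71 mm/hr; total ≈ 30 mm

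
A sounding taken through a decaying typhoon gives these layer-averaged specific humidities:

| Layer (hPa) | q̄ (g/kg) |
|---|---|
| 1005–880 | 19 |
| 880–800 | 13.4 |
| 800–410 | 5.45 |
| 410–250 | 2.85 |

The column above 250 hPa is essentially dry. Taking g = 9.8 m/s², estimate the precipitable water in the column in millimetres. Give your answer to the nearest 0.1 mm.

PW ≈ 61.5 mm

Precipitable water is the column-integrated vapour mass per unit area: PW = (1/g) Σ q̄ Δp, with q in kg/kg and Δp in Pa (1 kg/m² of water = 1 mm).
Layer 1005–880 hPa: Δp = 125 hPa = 12500 Pa, q̄ = 0.019 kg/kg → 0.019 × 12500 / 9.8 = 24.23 mm
Layer 880–800 hPa: Δp = 80 hPa = 8000 Pa, q̄ = 0.0134 kg/kg → 0.0134 × 8000 / 9.8 = 10.94 mm
Layer 800–410 hPa: Δp = 390 hPa = 39000 Pa, q̄ = 0.00545 kg/kg → 0.00545 × 39000 / 9.8 = 21.69 mm
Layer 410–250 hPa: Δp = 160 hPa = 16000 Pa, q̄ = 0.00285 kg/kg → 0.00285 × 16000 / 9.8 = 4.65 mm
PW = 24.23 + 10.94 + 21.69 + 4.65 = 61.51 ≈ 61.5 mm.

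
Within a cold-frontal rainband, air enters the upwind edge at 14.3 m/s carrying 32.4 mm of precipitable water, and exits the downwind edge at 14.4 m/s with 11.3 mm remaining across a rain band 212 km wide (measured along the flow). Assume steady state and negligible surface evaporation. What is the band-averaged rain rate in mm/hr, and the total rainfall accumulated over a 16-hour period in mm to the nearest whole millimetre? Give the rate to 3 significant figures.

R ≈ 5.10 mm/hr; total ≈ 82 mm

Column moisture flux per unit crosswind length is F = V × PW.
Inflow: F_in = 14.3 × 32.4 = 463.32 mm·m/s
Outflow: F_out = 14.4 × 11.3 = 162.72 mm·m/s
Steady-state rate R = (F_in − F_out)/L = (463.32 − 162.72) / 212000 m = 1.418e-03 mm/s.
R = 1.418e-03 × 3600 = 5.10 mm/hr.
Over 16 h: total = 5.10 × 16 = 81.6 ≈ 82 mm.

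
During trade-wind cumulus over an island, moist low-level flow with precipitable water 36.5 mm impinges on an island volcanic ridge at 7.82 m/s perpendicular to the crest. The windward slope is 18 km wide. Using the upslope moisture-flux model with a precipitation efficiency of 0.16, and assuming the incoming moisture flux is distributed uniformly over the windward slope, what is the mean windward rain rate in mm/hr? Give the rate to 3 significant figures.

R ≈ 9.13 mm/hr

Incoming column moisture flux per unit ridge length: F = V × PW = 7.82 × 36.5 = 285.43 mm·m/s.
Spread over the 18 km slope with efficiency ε = 0.16: R = ε·F/W = 0.16 × 285.43 / 18000 m = 2.537e-03 mm/s.
R = 2.537e-03 × 3600 = 9.13 mm/hr.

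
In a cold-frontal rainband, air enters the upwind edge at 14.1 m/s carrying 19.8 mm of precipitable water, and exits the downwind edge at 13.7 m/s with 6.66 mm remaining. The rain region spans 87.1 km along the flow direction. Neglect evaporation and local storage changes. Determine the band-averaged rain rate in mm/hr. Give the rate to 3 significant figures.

Column moisture flux per unit crosswind length is F = V × PW.
Inflow: F_in = 14.1 × 19.8 = 279.18 mm·m/s
Outflow: F_out = 13.7 × 6.66 = 91.242 mm·m/s
Steady-state rate R = (F_in − F_out)/L = (279.18 − 91.242) / 87100 m = 2.158e-03 mm/s.
R = 2.158e-03 × 3600 = 7.77 mm/hr.

R ≈ 7.77 mm/hr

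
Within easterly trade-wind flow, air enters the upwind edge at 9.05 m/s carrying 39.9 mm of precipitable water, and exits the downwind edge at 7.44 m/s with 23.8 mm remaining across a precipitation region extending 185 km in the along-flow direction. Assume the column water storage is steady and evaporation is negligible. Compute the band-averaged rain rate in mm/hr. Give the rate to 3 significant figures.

R ≈ 3.58 mm/hr

Column moisture flux per unit crosswind length is F = V × PW.
Inflow: F_in = 9.05 × 39.9 = 361.095 mm·m/s
Outflow: F_out = 7.44 × 23.8 = 177.072 mm·m/s
Steady-state rate R = (F_in − F_out)/L = (361.095 − 177.072) / 185000 m = 9.947e-04 mm/s.
R = 9.947e-04 × 3600 = 3.58 mm/hr.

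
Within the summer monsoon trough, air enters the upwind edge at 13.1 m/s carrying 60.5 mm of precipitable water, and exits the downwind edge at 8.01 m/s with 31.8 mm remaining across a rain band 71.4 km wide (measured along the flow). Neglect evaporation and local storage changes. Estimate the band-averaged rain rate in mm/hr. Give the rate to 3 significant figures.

Column moisture flux per unit crosswind length is F = V × PW.
Inflow: F_in = 13.1 × 60.5 = 792.55 mm·m/s
Outflow: F_out = 8.01 × 31.8 = 254.718 mm·m/s
Steady-state rate R = (F_in − F_out)/L = (792.55 − 254.718) / 71400 m = 7.533e-03 mm/s.
R = 7.533e-03 × 3600 = 27.1 mm/hr.

R ≈ 27.1 mm/hr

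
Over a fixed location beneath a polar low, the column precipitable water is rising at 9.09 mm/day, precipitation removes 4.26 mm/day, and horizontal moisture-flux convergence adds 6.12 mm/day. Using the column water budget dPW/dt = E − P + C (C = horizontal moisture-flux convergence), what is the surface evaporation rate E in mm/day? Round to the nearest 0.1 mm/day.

dPW/dt = +9.09 mm/day.
E = dPW/dt + P − C = (+9.09) + 4.26 − (6.12) = 7.2 mm/day.

E ≈ 7.2 mm/day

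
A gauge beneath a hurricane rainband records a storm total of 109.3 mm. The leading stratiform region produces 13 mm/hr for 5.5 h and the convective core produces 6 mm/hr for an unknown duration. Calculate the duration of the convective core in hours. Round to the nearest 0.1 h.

duration ≈ 6.3 h

Known phases: 13 × 5.5 = 71.5 mm.
Remaining depth = 109.3 − 71.5 = 37.8 mm.
Duration = 37.8 / 6 = 6.3 h.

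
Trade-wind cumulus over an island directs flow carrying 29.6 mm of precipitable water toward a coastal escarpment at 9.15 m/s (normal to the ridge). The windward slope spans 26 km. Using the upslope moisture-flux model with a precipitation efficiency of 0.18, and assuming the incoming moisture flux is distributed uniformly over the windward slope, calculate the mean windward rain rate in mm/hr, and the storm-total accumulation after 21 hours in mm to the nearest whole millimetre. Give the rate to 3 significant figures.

Incoming column moisture flux per unit ridge length: F = V × PW = 9.15 × 29.6 = 270.84 mm·m/s.
Spread over the 26 km slope with efficiency ε = 0.18: R = ε·F/W = 0.18 × 270.84 / 26000 m = 1.875e-03 mm/s.
R = 1.875e-03 × 3600 = 6.75 mm/hr.
Over 21 h: total = 6.75 × 21 = 141.75 ≈ 142 mm.

R ≈ 6.75 mm/hr; total ≈ 142 mm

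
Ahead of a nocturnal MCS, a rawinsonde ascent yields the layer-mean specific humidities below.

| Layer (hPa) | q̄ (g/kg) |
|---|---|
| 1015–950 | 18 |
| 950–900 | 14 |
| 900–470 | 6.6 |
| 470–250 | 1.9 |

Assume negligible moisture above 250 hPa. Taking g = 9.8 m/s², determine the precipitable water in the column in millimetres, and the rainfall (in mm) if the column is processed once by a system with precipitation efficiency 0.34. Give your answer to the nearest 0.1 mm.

Precipitable water is the column-integrated vapour mass per unit area: PW = (1/g) Σ q̄ Δp, with q in kg/kg and Δp in Pa (1 kg/m² of water = 1 mm).
Layer 1015–950 hPa: Δp = 65 hPa = 6500 Pa, q̄ = 0.018 kg/kg → 0.018 × 6500 / 9.8 = 11.94 mm
Layer 950–900 hPa: Δp = 50 hPa = 5000 Pa, q̄ = 0.014 kg/kg → 0.014 × 5000 / 9.8 = 7.14 mm
Layer 900–470 hPa: Δp = 430 hPa = 43000 Pa, q̄ = 0.0066 kg/kg → 0.0066 × 43000 / 9.8 = 28.96 mm
Layer 470–250 hPa: Δp = 220 hPa = 22000 Pa, q̄ = 0.0019 kg/kg → 0.0019 × 22000 / 9.8 = 4.27 mm
PW = 11.94 + 7.14 + 28.96 + 4.27 = 52.31 ≈ 52.3 mm.
Rainfall = ε × PW = 0.34 × 52.3 = 17.8 mm.

PW ≈ 52.3 mm; rainfall ≈ 17.8 mm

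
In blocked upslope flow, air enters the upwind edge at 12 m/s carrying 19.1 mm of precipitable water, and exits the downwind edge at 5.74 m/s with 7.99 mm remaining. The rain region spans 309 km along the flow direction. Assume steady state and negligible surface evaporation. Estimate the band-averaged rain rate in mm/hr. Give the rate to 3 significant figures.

Column moisture flux per unit crosswind length is F = V × PW.
Inflow: F_in = 12 × 19.1 = 229.2 mm·m/s
Outflow: F_out = 5.74 × 7.99 = 45.8626 mm·m/s
Steady-state rate R = (F_in − F_out)/L = (229.2 − 45.8626) / 309000 m = 5.933e-04 mm/s.
R = 5.933e-04 × 3600 = 2.14 mm/hr.

R ≈ 2.14 mm/hr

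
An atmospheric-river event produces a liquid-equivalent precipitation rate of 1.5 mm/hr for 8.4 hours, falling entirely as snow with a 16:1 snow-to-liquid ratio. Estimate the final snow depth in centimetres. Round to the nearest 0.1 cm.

Liquid-equivalent depth = 1.5 × 8.4 = 12.6 mm.
Snow depth = 12.6 mm × 16 = 201.6 mm = 20.2 cm.

snow depth ≈ 20.2 cm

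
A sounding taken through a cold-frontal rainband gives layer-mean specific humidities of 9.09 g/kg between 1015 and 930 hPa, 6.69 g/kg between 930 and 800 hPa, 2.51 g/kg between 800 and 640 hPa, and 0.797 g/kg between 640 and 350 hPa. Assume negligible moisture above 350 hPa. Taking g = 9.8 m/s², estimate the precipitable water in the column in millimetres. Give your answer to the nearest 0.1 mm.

Precipitable water is the column-integrated vapour mass per unit area: PW = (1/g) Σ q̄ Δp, with q in kg/kg and Δp in Pa (1 kg/m² of water = 1 mm).
Layer 1015–930 hPa: Δp = 85 hPa = 8500 Pa, q̄ = 0.00909 kg/kg → 0.00909 × 8500 / 9.8 = 7.88 mm
Layer 930–800 hPa: Δp = 130 hPa = 13000 Pa, q̄ = 0.00669 kg/kg → 0.00669 × 13000 / 9.8 = 8.87 mm
Layer 800–640 hPa: Δp = 160 hPa = 16000 Pa, q̄ = 0.00251 kg/kg → 0.00251 × 16000 / 9.8 = 4.10 mm
Layer 640–350 hPa: Δp = 290 hPa = 29000 Pa, q̄ = 0.000797 kg/kg → 0.000797 × 29000 / 9.8 = 2.36 mm
PW = 7.88 + 8.87 + 4.10 + 2.36 = 23.21 ≈ 23.2 mm.

PW ≈ 23.2 mm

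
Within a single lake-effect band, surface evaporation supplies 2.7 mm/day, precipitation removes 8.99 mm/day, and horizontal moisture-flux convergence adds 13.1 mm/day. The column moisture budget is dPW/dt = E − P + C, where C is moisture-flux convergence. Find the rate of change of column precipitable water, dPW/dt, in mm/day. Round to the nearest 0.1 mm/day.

dPW/dt = E − P + C = 2.7 − 8.99 + (13.1) = 6.8 mm/day.

dPW/dt ≈ 6.8 mm/day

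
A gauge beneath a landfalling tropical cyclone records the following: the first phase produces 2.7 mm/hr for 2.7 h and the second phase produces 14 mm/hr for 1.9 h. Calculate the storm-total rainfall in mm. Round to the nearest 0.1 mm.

Total = Σ Rᵢ Δtᵢ = 2.7 × 2.7 + 14 × 1.9
      = 7.29 + 26.6 = 33.9 mm.

total ≈ 33.9 mm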